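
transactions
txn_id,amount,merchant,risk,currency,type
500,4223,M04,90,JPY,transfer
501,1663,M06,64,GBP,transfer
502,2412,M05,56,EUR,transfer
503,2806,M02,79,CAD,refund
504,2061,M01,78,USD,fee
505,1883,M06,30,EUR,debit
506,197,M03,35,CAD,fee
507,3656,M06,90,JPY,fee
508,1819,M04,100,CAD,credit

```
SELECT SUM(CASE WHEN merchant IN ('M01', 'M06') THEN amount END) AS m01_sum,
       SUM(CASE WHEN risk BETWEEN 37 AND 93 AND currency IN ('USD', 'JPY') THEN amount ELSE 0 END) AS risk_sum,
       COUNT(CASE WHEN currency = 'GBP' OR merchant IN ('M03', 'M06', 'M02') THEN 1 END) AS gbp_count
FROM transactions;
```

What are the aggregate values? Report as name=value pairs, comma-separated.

[m01_sum: merchant IN ('M01', 'M06')]
txn_id=500: ✗
txn_id=501: ✓ → 1663
txn_id=502: ✗
txn_id=503: ✗
txn_id=504: ✓ → 2061
txn_id=505: ✓ → 1883
txn_id=506: ✗
txn_id=507: ✓ → 3656
txn_id=508: ✗
m01_sum = 1663 + 2061 + 1883 + 3656 = 9263
—
[risk_sum: risk BETWEEN 37 AND 93 AND currency IN ('USD', 'JPY')]
txn_id=500: ✓ → 4223
txn_id=501: ✗
txn_id=502: ✗
txn_id=503: ✗
txn_id=504: ✓ → 2061
txn_id=505: ✗
txn_id=506: ✗
txn_id=507: ✓ → 3656
txn_id=508: ✗
risk_sum = 4223 + 2061 + 3656 = 9940
—
[gbp_count: currency = 'GBP' OR merchant IN ('M03', 'M06', 'M02')]
txn_id=500: ✗
txn_id=501: ✓ → 1
txn_id=502: ✗
txn_id=503: ✓ → 1
txn_id=504: ✗
txn_id=505: ✓ → 1
txn_id=506: ✓ → 1
txn_id=507: ✓ → 1
txn_id=508: ✗
gbp_count = COUNT(1, 1, 1, 1, 1) = 5

m01_sum=9263, risk_sum=9940, gbp_count=5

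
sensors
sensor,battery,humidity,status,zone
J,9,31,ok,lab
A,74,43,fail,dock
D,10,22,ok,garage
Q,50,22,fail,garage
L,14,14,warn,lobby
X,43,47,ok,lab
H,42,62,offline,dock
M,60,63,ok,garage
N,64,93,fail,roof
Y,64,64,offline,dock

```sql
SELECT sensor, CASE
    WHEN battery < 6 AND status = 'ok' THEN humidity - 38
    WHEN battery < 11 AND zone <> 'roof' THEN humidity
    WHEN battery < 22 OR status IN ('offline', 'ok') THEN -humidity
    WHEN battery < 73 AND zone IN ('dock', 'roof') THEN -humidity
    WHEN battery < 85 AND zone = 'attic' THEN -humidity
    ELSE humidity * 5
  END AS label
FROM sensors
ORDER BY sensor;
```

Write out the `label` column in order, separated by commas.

215, 22, -62, 31, -14, -63, -93, 110, -47, -64

sensor=A: ELSE → 215
sensor=D: battery < 11 AND zone <> 'roof' → 22
sensor=H: battery < 22 OR status IN ('offline', 'ok') → -62
sensor=J: battery < 11 AND zone <> 'roof' → 31
sensor=L: battery < 22 OR status IN ('offline', 'ok') → -14
sensor=M: battery < 22 OR status IN ('offline', 'ok') → -63
sensor=N: battery < 73 AND zone IN ('dock', 'roof') → -93
sensor=Q: ELSE → 110
sensor=X: battery < 22 OR status IN ('offline', 'ok') → -47
sensor=Y: battery < 22 OR status IN ('offline', 'ok') → -64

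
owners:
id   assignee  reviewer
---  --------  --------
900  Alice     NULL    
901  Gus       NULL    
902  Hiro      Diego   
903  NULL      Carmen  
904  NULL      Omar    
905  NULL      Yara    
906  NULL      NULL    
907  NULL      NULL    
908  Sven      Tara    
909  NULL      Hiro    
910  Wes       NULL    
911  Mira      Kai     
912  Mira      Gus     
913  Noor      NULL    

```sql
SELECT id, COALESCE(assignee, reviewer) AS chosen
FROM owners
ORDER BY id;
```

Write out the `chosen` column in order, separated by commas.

Alice, Gus, Hiro, Carmen, Omar, Yara, NULL, NULL, Sven, Hiro, Wes, Mira, Mira, Noor

id=900: assignee=Alice → Alice
id=901: assignee=Gus → Gus
id=902: assignee=Hiro → Hiro
id=903: assignee=NULL, reviewer=Carmen → Carmen
id=904: assignee=NULL, reviewer=Omar → Omar
id=905: assignee=NULL, reviewer=Yara → Yara
id=906: assignee=NULL, reviewer=NULL (all NULL) → NULL
id=907: assignee=NULL, reviewer=NULL (all NULL) → NULL
id=908: assignee=Sven → Sven
id=909: assignee=NULL, reviewer=Hiro → Hiro
id=910: assignee=Wes → Wes
id=911: assignee=Mira → Mira
id=912: assignee=Mira → Mira
id=913: assignee=Noor → Noor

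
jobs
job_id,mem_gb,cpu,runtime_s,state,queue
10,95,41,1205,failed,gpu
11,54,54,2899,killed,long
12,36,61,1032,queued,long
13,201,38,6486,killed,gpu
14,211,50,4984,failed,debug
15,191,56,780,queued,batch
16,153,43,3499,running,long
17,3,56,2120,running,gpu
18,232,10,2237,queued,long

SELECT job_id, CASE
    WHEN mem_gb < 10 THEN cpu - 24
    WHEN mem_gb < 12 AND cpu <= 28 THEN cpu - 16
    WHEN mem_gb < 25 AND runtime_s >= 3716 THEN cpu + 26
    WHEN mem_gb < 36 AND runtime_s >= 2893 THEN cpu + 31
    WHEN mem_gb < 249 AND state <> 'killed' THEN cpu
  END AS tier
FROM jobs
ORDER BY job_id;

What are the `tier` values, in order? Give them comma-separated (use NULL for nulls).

job_id=10: mem_gb < 249 AND state <> 'killed' → 41
job_id=11: (no match → NULL) → NULL
job_id=12: mem_gb < 249 AND state <> 'killed' → 61
job_id=13: (no match → NULL) → NULL
job_id=14: mem_gb < 249 AND state <> 'killed' → 50
job_id=15: mem_gb < 249 AND state <> 'killed' → 56
job_id=16: mem_gb < 249 AND state <> 'killed' → 43
job_id=17: mem_gb < 10 → 32
job_id=18: mem_gb < 249 AND state <> 'killed' → 10

41, NULL, 61, NULL, 50, 56, 43, 32, 10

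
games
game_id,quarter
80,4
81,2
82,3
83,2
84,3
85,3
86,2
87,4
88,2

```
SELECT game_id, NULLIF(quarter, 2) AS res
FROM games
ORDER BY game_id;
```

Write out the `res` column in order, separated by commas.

4, NULL, 3, NULL, 3, 3, NULL, 4, NULL

game_id=80: quarter=4 vs 2: differ → 4
game_id=81: quarter=2 vs 2: equal → NULL
game_id=82: quarter=3 vs 2: differ → 3
game_id=83: quarter=2 vs 2: equal → NULL
game_id=84: quarter=3 vs 2: differ → 3
game_id=85: quarter=3 vs 2: differ → 3
game_id=86: quarter=2 vs 2: equal → NULL
game_id=87: quarter=4 vs 2: differ → 4
game_id=88: quarter=2 vs 2: equal → NULL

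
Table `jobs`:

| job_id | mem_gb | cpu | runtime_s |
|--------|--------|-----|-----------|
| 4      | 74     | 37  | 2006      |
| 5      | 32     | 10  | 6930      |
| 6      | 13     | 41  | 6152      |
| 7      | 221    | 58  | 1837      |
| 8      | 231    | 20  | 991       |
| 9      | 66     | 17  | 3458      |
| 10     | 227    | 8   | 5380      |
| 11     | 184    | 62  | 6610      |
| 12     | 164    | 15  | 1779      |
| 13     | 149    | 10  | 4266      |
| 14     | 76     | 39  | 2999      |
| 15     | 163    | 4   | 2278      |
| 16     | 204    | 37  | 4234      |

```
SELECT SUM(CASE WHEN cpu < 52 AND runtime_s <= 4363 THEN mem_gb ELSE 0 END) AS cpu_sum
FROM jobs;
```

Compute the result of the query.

1127

job_id=4: ✓ → 74
job_id=5: ✗
job_id=6: ✗
job_id=7: ✗
job_id=8: ✓ → 231
job_id=9: ✓ → 66
job_id=10: ✗
job_id=11: ✗
job_id=12: ✓ → 164
job_id=13: ✓ → 149
job_id=14: ✓ → 76
job_id=15: ✓ → 163
job_id=16: ✓ → 204
cpu_sum = 74 + 231 + 66 + 164 + 149 + 76 + 163 + 204 = 1127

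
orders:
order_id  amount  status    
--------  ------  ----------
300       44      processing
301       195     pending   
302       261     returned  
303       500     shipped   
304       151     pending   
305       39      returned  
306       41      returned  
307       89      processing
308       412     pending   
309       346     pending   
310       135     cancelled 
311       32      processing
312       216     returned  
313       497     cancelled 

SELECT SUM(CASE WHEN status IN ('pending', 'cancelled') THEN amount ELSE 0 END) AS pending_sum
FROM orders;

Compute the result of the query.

order_id=300: ✗
order_id=301: ✓ → 195
order_id=302: ✗
order_id=303: ✗
order_id=304: ✓ → 151
order_id=305: ✗
order_id=306: ✗
order_id=307: ✗
order_id=308: ✓ → 412
order_id=309: ✓ → 346
order_id=310: ✓ → 135
order_id=311: ✗
order_id=312: ✗
order_id=313: ✓ → 497
pending_sum = 195 + 151 + 412 + 346 + 135 + 497 = 1736

1736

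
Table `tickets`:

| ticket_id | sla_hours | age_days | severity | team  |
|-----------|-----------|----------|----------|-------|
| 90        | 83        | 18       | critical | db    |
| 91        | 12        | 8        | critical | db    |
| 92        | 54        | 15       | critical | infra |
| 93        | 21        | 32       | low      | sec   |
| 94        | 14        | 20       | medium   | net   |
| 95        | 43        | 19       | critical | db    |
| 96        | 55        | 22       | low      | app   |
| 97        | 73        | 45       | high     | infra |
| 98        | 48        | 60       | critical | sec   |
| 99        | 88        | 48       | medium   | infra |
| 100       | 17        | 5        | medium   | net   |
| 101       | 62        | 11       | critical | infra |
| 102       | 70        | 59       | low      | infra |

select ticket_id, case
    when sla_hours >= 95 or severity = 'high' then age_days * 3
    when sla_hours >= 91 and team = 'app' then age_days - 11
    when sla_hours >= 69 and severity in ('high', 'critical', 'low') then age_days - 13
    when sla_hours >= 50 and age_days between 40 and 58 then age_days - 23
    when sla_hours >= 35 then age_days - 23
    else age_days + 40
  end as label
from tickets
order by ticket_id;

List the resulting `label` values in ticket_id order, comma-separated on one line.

5, 48, -8, 72, 60, -4, -1, 135, 37, 25, 45, -12, 46

ticket_id=90: sla_hours >= 69 and severity in ('high', 'critical', 'low') → 5
ticket_id=91: ELSE → 48
ticket_id=92: sla_hours >= 35 → -8
ticket_id=93: ELSE → 72
ticket_id=94: ELSE → 60
ticket_id=95: sla_hours >= 35 → -4
ticket_id=96: sla_hours >= 35 → -1
ticket_id=97: sla_hours >= 95 or severity = 'high' → 135
ticket_id=98: sla_hours >= 35 → 37
ticket_id=99: sla_hours >= 50 and age_days between 40 and 58 → 25
ticket_id=100: ELSE → 45
ticket_id=101: sla_hours >= 35 → -12
ticket_id=102: sla_hours >= 69 and severity in ('high', 'critical', 'low') → 46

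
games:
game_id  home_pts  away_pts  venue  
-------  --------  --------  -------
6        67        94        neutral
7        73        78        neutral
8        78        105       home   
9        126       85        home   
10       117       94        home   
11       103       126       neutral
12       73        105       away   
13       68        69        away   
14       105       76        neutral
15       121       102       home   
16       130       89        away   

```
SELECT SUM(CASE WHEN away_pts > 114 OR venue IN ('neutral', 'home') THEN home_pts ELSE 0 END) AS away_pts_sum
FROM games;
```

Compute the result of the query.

game_id=6: ✓ → 67
game_id=7: ✓ → 73
game_id=8: ✓ → 78
game_id=9: ✓ → 126
game_id=10: ✓ → 117
game_id=11: ✓ → 103
game_id=12: ✗
game_id=13: ✗
game_id=14: ✓ → 105
game_id=15: ✓ → 121
game_id=16: ✗
away_pts_sum = 67 + 73 + 78 + 126 + 117 + 103 + 105 + 121 = 790

790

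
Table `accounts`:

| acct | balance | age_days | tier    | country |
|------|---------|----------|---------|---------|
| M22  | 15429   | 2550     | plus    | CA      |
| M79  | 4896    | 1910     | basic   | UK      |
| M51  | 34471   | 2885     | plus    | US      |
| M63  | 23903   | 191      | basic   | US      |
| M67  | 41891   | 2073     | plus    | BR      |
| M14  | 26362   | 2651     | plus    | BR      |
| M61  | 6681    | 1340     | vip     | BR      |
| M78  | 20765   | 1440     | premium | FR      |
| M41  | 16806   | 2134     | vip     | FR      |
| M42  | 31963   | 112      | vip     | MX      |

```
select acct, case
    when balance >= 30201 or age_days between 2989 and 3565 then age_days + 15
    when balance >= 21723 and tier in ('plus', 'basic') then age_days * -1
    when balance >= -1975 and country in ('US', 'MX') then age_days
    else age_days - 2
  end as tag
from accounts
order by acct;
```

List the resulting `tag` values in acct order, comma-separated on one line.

acct=M14: balance >= 21723 and tier in ('plus', 'basic') → -2651
acct=M22: ELSE → 2548
acct=M41: ELSE → 2132
acct=M42: balance >= 30201 or age_days between 2989 and 3565 → 127
acct=M51: balance >= 30201 or age_days between 2989 and 3565 → 2900
acct=M61: ELSE → 1338
acct=M63: balance >= 21723 and tier in ('plus', 'basic') → -191
acct=M67: balance >= 30201 or age_days between 2989 and 3565 → 2088
acct=M78: ELSE → 1438
acct=M79: ELSE → 1908

-2651, 2548, 2132, 127, 2900, 1338, -191, 2088, 1438, 1908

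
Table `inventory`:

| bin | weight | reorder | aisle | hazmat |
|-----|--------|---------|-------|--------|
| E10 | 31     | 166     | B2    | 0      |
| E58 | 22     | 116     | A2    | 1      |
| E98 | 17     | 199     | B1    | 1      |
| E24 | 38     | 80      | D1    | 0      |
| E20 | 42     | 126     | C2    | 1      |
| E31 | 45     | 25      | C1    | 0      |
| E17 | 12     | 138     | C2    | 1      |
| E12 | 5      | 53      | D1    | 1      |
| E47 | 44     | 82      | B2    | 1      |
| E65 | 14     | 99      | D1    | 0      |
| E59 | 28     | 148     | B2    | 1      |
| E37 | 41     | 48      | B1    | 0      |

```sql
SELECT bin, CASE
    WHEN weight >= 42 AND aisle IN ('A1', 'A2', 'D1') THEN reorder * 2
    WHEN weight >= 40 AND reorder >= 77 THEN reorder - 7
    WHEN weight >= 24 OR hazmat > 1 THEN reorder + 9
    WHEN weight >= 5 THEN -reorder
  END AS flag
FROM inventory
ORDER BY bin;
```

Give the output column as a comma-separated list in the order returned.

175, -53, -138, 119, 89, 34, 57, 75, -116, 157, -99, -199

bin=E10: weight >= 24 OR hazmat > 1 → 175
bin=E12: weight >= 5 → -53
bin=E17: weight >= 5 → -138
bin=E20: weight >= 40 AND reorder >= 77 → 119
bin=E24: weight >= 24 OR hazmat > 1 → 89
bin=E31: weight >= 24 OR hazmat > 1 → 34
bin=E37: weight >= 24 OR hazmat > 1 → 57
bin=E47: weight >= 40 AND reorder >= 77 → 75
bin=E58: weight >= 5 → -116
bin=E59: weight >= 24 OR hazmat > 1 → 157
bin=E65: weight >= 5 → -99
bin=E98: weight >= 5 → -199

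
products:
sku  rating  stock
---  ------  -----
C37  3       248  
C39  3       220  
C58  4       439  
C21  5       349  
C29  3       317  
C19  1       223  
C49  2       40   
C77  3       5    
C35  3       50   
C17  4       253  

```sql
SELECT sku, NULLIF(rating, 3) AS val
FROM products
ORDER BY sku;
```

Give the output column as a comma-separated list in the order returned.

4, 1, 5, NULL, NULL, NULL, NULL, 2, 4, NULL

sku=C17: rating=4 vs 3: differ → 4
sku=C19: rating=1 vs 3: differ → 1
sku=C21: rating=5 vs 3: differ → 5
sku=C29: rating=3 vs 3: equal → NULL
sku=C35: rating=3 vs 3: equal → NULL
sku=C37: rating=3 vs 3: equal → NULL
sku=C39: rating=3 vs 3: equal → NULL
sku=C49: rating=2 vs 3: differ → 2
sku=C58: rating=4 vs 3: differ → 4
sku=C77: rating=3 vs 3: equal → NULL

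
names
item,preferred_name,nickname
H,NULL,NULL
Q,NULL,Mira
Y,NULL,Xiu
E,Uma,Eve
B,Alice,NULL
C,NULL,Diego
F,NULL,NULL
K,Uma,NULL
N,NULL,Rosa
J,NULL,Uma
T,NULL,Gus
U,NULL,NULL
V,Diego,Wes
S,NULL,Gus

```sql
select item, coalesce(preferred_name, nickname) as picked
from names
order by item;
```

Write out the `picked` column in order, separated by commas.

Alice, Diego, Uma, NULL, NULL, Uma, Uma, Rosa, Mira, Gus, Gus, NULL, Diego, Xiu

item=B: preferred_name=Alice → Alice
item=C: preferred_name=NULL, nickname=Diego → Diego
item=E: preferred_name=Uma → Uma
item=F: preferred_name=NULL, nickname=NULL (all NULL) → NULL
item=H: preferred_name=NULL, nickname=NULL (all NULL) → NULL
item=J: preferred_name=NULL, nickname=Uma → Uma
item=K: preferred_name=Uma → Uma
item=N: preferred_name=NULL, nickname=Rosa → Rosa
item=Q: preferred_name=NULL, nickname=Mira → Mira
item=S: preferred_name=NULL, nickname=Gus → Gus
item=T: preferred_name=NULL, nickname=Gus → Gus
item=U: preferred_name=NULL, nickname=NULL (all NULL) → NULL
item=V: preferred_name=Diego → Diego
item=Y: preferred_name=NULL, nickname=Xiu → Xiu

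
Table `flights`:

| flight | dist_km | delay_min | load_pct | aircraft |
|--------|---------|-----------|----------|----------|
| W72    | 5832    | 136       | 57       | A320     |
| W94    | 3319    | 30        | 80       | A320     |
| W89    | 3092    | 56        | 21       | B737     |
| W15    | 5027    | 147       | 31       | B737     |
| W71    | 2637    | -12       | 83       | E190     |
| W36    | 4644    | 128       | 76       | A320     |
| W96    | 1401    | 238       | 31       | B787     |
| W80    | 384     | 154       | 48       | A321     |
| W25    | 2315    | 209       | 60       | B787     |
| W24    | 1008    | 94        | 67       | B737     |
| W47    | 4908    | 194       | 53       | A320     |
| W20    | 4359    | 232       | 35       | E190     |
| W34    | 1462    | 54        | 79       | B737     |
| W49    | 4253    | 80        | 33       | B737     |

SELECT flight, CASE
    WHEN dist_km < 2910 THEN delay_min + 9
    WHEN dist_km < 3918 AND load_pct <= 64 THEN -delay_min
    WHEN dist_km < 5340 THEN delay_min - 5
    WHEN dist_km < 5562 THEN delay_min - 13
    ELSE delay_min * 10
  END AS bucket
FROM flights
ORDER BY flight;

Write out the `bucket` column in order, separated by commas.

flight=W15: dist_km < 5340 → 142
flight=W20: dist_km < 5340 → 227
flight=W24: dist_km < 2910 → 103
flight=W25: dist_km < 2910 → 218
flight=W34: dist_km < 2910 → 63
flight=W36: dist_km < 5340 → 123
flight=W47: dist_km < 5340 → 189
flight=W49: dist_km < 5340 → 75
flight=W71: dist_km < 2910 → -3
flight=W72: ELSE → 1360
flight=W80: dist_km < 2910 → 163
flight=W89: dist_km < 3918 AND load_pct <= 64 → -56
flight=W94: dist_km < 5340 → 25
flight=W96: dist_km < 2910 → 247

142, 227, 103, 218, 63, 123, 189, 75, -3, 1360, 163, -56, 25, 247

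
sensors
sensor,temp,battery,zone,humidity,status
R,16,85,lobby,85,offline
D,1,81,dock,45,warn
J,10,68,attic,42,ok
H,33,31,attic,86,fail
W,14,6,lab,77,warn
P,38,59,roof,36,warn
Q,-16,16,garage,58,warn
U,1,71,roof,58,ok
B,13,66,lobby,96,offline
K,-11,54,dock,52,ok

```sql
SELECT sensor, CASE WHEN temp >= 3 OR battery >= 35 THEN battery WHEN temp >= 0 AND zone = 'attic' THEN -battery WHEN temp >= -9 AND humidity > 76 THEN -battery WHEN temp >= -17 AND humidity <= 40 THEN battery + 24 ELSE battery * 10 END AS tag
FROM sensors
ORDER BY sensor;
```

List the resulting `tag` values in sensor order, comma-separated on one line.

sensor=B: temp >= 3 OR battery >= 35 → 66
sensor=D: temp >= 3 OR battery >= 35 → 81
sensor=H: temp >= 3 OR battery >= 35 → 31
sensor=J: temp >= 3 OR battery >= 35 → 68
sensor=K: temp >= 3 OR battery >= 35 → 54
sensor=P: temp >= 3 OR battery >= 35 → 59
sensor=Q: ELSE → 160
sensor=R: temp >= 3 OR battery >= 35 → 85
sensor=U: temp >= 3 OR battery >= 35 → 71
sensor=W: temp >= 3 OR battery >= 35 → 6

66, 81, 31, 68, 54, 59, 160, 85, 71, 6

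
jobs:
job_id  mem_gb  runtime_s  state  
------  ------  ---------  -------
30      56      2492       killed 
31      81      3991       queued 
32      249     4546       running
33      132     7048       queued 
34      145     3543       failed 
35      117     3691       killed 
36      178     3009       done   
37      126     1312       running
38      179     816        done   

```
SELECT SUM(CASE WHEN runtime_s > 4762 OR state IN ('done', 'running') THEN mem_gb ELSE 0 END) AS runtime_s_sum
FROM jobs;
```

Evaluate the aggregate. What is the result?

864

job_id=30: ✗
job_id=31: ✗
job_id=32: ✓ → 249
job_id=33: ✓ → 132
job_id=34: ✗
job_id=35: ✗
job_id=36: ✓ → 178
job_id=37: ✓ → 126
job_id=38: ✓ → 179
runtime_s_sum = 249 + 132 + 178 + 126 + 179 = 864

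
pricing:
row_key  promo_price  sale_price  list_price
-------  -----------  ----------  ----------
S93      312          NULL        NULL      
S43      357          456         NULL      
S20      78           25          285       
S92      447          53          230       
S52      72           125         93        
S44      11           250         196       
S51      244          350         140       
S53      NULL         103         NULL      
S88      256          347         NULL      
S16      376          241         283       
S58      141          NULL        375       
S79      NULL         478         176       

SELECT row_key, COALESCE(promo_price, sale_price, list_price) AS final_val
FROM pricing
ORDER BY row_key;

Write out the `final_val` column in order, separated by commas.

row_key=S16: promo_price=376 → 376
row_key=S20: promo_price=78 → 78
row_key=S43: promo_price=357 → 357
row_key=S44: promo_price=11 → 11
row_key=S51: promo_price=244 → 244
row_key=S52: promo_price=72 → 72
row_key=S53: promo_price=NULL, sale_price=103 → 103
row_key=S58: promo_price=141 → 141
row_key=S79: promo_price=NULL, sale_price=478 → 478
row_key=S88: promo_price=256 → 256
row_key=S92: promo_price=447 → 447
row_key=S93: promo_price=312 → 312

376, 78, 357, 11, 244, 72, 103, 141, 478, 256, 447, 312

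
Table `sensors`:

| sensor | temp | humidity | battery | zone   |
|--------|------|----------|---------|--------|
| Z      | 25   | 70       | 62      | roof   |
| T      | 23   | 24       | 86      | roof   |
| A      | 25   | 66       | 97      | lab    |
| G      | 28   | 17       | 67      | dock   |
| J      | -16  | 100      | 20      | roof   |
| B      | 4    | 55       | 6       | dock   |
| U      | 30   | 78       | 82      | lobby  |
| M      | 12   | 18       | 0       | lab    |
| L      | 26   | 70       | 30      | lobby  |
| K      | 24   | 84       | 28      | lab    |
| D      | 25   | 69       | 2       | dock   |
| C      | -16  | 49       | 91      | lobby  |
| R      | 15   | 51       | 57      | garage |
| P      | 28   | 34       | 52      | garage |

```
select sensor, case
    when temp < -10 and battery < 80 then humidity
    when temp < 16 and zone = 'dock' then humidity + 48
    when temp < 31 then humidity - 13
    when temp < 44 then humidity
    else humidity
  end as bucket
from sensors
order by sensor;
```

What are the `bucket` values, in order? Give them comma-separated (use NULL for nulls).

sensor=A: temp < 31 → 53
sensor=B: temp < 16 and zone = 'dock' → 103
sensor=C: temp < 31 → 36
sensor=D: temp < 31 → 56
sensor=G: temp < 31 → 4
sensor=J: temp < -10 and battery < 80 → 100
sensor=K: temp < 31 → 71
sensor=L: temp < 31 → 57
sensor=M: temp < 31 → 5
sensor=P: temp < 31 → 21
sensor=R: temp < 31 → 38
sensor=T: temp < 31 → 11
sensor=U: temp < 31 → 65
sensor=Z: temp < 31 → 57

53, 103, 36, 56, 4, 100, 71, 57, 5, 21, 38, 11, 65, 57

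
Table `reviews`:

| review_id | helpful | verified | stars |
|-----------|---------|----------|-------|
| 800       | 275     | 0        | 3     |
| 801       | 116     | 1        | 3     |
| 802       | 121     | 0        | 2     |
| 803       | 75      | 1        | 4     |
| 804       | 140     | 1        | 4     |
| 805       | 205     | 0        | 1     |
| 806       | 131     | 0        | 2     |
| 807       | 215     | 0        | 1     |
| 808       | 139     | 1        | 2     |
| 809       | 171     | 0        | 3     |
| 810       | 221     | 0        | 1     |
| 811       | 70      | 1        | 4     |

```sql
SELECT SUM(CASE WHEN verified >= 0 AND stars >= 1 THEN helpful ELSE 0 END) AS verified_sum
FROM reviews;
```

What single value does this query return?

review_id=800: ✓ → 275
review_id=801: ✓ → 116
review_id=802: ✓ → 121
review_id=803: ✓ → 75
review_id=804: ✓ → 140
review_id=805: ✓ → 205
review_id=806: ✓ → 131
review_id=807: ✓ → 215
review_id=808: ✓ → 139
review_id=809: ✓ → 171
review_id=810: ✓ → 221
review_id=811: ✓ → 70
verified_sum = 275 + 116 + 121 + 75 + 140 + 205 + 131 + 215 + 139 + 171 + 221 + 70 = 1879

1879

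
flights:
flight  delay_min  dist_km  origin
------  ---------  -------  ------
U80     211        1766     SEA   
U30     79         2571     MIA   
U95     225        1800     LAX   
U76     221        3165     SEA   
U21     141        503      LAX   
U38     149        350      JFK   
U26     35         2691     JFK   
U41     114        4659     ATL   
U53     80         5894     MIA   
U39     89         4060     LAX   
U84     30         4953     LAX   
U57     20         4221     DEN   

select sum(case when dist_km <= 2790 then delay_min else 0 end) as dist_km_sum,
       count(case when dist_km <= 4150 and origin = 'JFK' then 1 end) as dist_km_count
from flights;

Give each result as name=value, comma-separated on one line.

dist_km_sum=840, dist_km_count=2

[dist_km_sum: dist_km <= 2790]
flight=U80: ✓ → 211
flight=U30: ✓ → 79
flight=U95: ✓ → 225
flight=U76: ✗
flight=U21: ✓ → 141
flight=U38: ✓ → 149
flight=U26: ✓ → 35
flight=U41: ✗
flight=U53: ✗
flight=U39: ✗
flight=U84: ✗
flight=U57: ✗
dist_km_sum = 211 + 79 + 225 + 141 + 149 + 35 = 840
—
[dist_km_count: dist_km <= 4150 and origin = 'JFK']
flight=U80: ✗
flight=U30: ✗
flight=U95: ✗
flight=U76: ✗
flight=U21: ✗
flight=U38: ✓ → 1
flight=U26: ✓ → 1
flight=U41: ✗
flight=U53: ✗
flight=U39: ✗
flight=U84: ✗
flight=U57: ✗
dist_km_count = COUNT(1, 1) = 2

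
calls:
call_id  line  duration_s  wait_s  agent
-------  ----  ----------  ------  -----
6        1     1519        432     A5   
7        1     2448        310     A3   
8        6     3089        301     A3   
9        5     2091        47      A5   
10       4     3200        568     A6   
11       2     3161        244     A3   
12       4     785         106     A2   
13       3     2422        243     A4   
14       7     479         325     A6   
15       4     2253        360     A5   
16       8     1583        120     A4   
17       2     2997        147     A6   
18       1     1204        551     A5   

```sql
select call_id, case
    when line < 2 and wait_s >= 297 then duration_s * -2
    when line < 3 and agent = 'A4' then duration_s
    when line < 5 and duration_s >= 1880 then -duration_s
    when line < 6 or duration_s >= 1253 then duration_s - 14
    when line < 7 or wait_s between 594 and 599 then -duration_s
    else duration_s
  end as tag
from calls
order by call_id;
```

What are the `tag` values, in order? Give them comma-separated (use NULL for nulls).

call_id=6: line < 2 and wait_s >= 297 → -3038
call_id=7: line < 2 and wait_s >= 297 → -4896
call_id=8: line < 6 or duration_s >= 1253 → 3075
call_id=9: line < 6 or duration_s >= 1253 → 2077
call_id=10: line < 5 and duration_s >= 1880 → -3200
call_id=11: line < 5 and duration_s >= 1880 → -3161
call_id=12: line < 6 or duration_s >= 1253 → 771
call_id=13: line < 5 and duration_s >= 1880 → -2422
call_id=14: ELSE → 479
call_id=15: line < 5 and duration_s >= 1880 → -2253
call_id=16: line < 6 or duration_s >= 1253 → 1569
call_id=17: line < 5 and duration_s >= 1880 → -2997
call_id=18: line < 2 and wait_s >= 297 → -2408

-3038, -4896, 3075, 2077, -3200, -3161, 771, -2422, 479, -2253, 1569, -2997, -2408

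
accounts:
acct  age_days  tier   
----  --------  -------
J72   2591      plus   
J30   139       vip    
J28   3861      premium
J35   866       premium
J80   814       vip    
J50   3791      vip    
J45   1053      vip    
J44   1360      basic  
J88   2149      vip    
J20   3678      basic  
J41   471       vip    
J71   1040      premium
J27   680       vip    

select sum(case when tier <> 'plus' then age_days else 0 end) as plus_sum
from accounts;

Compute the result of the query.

19902

acct=J72: ✗
acct=J30: ✓ → 139
acct=J28: ✓ → 3861
acct=J35: ✓ → 866
acct=J80: ✓ → 814
acct=J50: ✓ → 3791
acct=J45: ✓ → 1053
acct=J44: ✓ → 1360
acct=J88: ✓ → 2149
acct=J20: ✓ → 3678
acct=J41: ✓ → 471
acct=J71: ✓ → 1040
acct=J27: ✓ → 680
plus_sum = 139 + 3861 + 866 + 814 + 3791 + 1053 + 1360 + 2149 + 3678 + 471 + 1040 + 680 = 19902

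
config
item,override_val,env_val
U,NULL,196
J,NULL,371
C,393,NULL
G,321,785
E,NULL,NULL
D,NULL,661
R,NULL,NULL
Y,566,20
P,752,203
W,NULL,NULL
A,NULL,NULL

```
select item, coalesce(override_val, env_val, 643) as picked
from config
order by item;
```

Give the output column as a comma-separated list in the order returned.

643, 393, 661, 643, 321, 371, 752, 643, 196, 643, 566

item=A: override_val=NULL, env_val=NULL, → literal 643 → 643
item=C: override_val=393 → 393
item=D: override_val=NULL, env_val=661 → 661
item=E: override_val=NULL, env_val=NULL, → literal 643 → 643
item=G: override_val=321 → 321
item=J: override_val=NULL, env_val=371 → 371
item=P: override_val=752 → 752
item=R: override_val=NULL, env_val=NULL, → literal 643 → 643
item=U: override_val=NULL, env_val=196 → 196
item=W: override_val=NULL, env_val=NULL, → literal 643 → 643
item=Y: override_val=566 → 566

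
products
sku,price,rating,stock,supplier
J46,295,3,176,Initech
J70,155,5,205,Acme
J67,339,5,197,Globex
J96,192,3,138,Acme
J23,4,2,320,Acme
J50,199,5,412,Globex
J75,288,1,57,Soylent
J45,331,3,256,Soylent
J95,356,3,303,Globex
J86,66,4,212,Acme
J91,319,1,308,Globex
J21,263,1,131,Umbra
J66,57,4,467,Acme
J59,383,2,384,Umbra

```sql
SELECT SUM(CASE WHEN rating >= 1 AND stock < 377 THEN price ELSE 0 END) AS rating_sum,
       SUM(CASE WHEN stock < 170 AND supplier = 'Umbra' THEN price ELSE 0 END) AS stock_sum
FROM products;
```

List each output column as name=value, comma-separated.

[rating_sum: rating >= 1 AND stock < 377]
sku=J46: ✓ → 295
sku=J70: ✓ → 155
sku=J67: ✓ → 339
sku=J96: ✓ → 192
sku=J23: ✓ → 4
sku=J50: ✗
sku=J75: ✓ → 288
sku=J45: ✓ → 331
sku=J95: ✓ → 356
sku=J86: ✓ → 66
sku=J91: ✓ → 319
sku=J21: ✓ → 263
sku=J66: ✗
sku=J59: ✗
rating_sum = 295 + 155 + 339 + 192 + 4 + 288 + 331 + 356 + 66 + 319 + 263 = 2608
—
[stock_sum: stock < 170 AND supplier = 'Umbra']
sku=J46: ✗
sku=J70: ✗
sku=J67: ✗
sku=J96: ✗
sku=J23: ✗
sku=J50: ✗
sku=J75: ✗
sku=J45: ✗
sku=J95: ✗
sku=J86: ✗
sku=J91: ✗
sku=J21: ✓ → 263
sku=J66: ✗
sku=J59: ✗
stock_sum = 263

rating_sum=2608, stock_sum=263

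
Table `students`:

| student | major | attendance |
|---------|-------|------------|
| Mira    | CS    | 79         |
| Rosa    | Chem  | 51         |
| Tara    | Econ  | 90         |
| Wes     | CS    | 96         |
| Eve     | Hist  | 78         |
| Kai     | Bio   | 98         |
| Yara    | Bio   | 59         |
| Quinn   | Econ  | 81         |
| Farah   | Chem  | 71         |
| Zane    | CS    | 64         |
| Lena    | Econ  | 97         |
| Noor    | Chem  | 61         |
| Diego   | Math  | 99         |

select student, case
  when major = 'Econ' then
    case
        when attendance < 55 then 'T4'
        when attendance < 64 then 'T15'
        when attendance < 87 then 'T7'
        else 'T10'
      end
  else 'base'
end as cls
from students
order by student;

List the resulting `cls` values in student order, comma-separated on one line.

base, base, base, base, T10, base, base, T7, base, T10, base, base, base

student=Diego: major='Math' → outer ELSE → base
student=Eve: major='Hist' → outer ELSE → base
student=Farah: major='Chem' → outer ELSE → base
student=Kai: major='Bio' → outer ELSE → base
student=Lena: major='Econ' → inner[ELSE] → T10
student=Mira: major='CS' → outer ELSE → base
student=Noor: major='Chem' → outer ELSE → base
student=Quinn: major='Econ' → inner[attendance < 87] → T7
student=Rosa: major='Chem' → outer ELSE → base
student=Tara: major='Econ' → inner[ELSE] → T10
student=Wes: major='CS' → outer ELSE → base
student=Yara: major='Bio' → outer ELSE → base
student=Zane: major='CS' → outer ELSE → base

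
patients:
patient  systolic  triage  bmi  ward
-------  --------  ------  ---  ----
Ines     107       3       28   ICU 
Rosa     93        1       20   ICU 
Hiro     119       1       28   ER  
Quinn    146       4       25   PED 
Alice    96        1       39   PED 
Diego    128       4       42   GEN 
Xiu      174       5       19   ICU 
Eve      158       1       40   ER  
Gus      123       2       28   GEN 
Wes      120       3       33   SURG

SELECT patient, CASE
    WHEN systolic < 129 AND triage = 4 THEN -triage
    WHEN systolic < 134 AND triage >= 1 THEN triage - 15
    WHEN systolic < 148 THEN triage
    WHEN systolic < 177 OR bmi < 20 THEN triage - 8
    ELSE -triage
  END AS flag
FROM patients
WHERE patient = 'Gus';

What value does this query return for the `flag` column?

patient = Gus: systolic=123, triage=2, bmi=28, ward=GEN.
systolic < 129 AND triage = 4 → false
systolic < 134 AND triage >= 1 → true → -13

-13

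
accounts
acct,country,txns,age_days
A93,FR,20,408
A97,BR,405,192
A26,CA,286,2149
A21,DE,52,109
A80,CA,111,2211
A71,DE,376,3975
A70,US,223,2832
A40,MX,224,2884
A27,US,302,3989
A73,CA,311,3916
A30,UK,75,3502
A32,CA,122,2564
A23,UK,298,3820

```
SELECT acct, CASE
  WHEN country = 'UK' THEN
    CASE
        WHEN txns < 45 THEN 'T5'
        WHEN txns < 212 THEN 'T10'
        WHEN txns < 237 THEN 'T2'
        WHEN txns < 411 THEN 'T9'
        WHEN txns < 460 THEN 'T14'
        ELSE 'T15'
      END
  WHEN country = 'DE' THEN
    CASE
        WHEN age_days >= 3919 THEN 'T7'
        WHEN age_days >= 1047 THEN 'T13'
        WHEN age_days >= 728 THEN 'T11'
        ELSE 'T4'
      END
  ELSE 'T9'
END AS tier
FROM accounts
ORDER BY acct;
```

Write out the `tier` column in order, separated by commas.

acct=A21: country='DE' → inner[ELSE] → T4
acct=A23: country='UK' → inner[txns < 411] → T9
acct=A26: country='CA' → outer ELSE → T9
acct=A27: country='US' → outer ELSE → T9
acct=A30: country='UK' → inner[txns < 212] → T10
acct=A32: country='CA' → outer ELSE → T9
acct=A40: country='MX' → outer ELSE → T9
acct=A70: country='US' → outer ELSE → T9
acct=A71: country='DE' → inner[age_days >= 3919] → T7
acct=A73: country='CA' → outer ELSE → T9
acct=A80: country='CA' → outer ELSE → T9
acct=A93: country='FR' → outer ELSE → T9
acct=A97: country='BR' → outer ELSE → T9

T4, T9, T9, T9, T10, T9, T9, T9, T7, T9, T9, T9, T9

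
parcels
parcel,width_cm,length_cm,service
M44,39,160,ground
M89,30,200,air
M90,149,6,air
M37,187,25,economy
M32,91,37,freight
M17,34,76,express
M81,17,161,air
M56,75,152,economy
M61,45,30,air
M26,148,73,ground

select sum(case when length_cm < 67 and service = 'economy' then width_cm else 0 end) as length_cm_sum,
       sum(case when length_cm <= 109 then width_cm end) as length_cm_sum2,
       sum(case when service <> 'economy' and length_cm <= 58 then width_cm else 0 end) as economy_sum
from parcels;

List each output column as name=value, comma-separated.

length_cm_sum=187, length_cm_sum2=654, economy_sum=285

[length_cm_sum: length_cm < 67 and service = 'economy']
parcel=M44: ✗
parcel=M89: ✗
parcel=M90: ✗
parcel=M37: ✓ → 187
parcel=M32: ✗
parcel=M17: ✗
parcel=M81: ✗
parcel=M56: ✗
parcel=M61: ✗
parcel=M26: ✗
length_cm_sum = 187
—
[length_cm_sum2: length_cm <= 109]
parcel=M44: ✗
parcel=M89: ✗
parcel=M90: ✓ → 149
parcel=M37: ✓ → 187
parcel=M32: ✓ → 91
parcel=M17: ✓ → 34
parcel=M81: ✗
parcel=M56: ✗
parcel=M61: ✓ → 45
parcel=M26: ✓ → 148
length_cm_sum2 = 149 + 187 + 91 + 34 + 45 + 148 = 654
—
[economy_sum: service <> 'economy' and length_cm <= 58]
parcel=M44: ✗
parcel=M89: ✗
parcel=M90: ✓ → 149
parcel=M37: ✗
parcel=M32: ✓ → 91
parcel=M17: ✗
parcel=M81: ✗
parcel=M56: ✗
parcel=M61: ✓ → 45
parcel=M26: ✗
economy_sum = 149 + 91 + 45 = 285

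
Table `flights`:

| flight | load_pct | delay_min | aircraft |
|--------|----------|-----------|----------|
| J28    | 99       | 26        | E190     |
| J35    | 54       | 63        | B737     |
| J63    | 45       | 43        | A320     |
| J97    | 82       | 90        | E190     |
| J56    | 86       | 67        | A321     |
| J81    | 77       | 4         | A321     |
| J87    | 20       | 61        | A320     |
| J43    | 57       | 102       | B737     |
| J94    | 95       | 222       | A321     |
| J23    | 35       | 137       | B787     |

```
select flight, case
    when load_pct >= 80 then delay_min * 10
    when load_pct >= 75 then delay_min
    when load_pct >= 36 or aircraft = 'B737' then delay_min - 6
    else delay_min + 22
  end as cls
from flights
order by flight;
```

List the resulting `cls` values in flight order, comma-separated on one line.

159, 260, 57, 96, 670, 37, 4, 83, 2220, 900

flight=J23: ELSE → 159
flight=J28: load_pct >= 80 → 260
flight=J35: load_pct >= 36 or aircraft = 'B737' → 57
flight=J43: load_pct >= 36 or aircraft = 'B737' → 96
flight=J56: load_pct >= 80 → 670
flight=J63: load_pct >= 36 or aircraft = 'B737' → 37
flight=J81: load_pct >= 75 → 4
flight=J87: ELSE → 83
flight=J94: load_pct >= 80 → 2220
flight=J97: load_pct >= 80 → 900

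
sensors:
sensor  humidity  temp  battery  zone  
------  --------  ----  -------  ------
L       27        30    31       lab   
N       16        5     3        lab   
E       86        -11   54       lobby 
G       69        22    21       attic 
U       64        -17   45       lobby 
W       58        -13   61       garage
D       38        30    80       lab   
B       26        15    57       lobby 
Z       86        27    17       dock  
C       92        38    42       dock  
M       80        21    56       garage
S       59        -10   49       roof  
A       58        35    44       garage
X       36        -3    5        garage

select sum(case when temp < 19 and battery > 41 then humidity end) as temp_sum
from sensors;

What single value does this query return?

sensor=L: ✗
sensor=N: ✗
sensor=E: ✓ → 86
sensor=G: ✗
sensor=U: ✓ → 64
sensor=W: ✓ → 58
sensor=D: ✗
sensor=B: ✓ → 26
sensor=Z: ✗
sensor=C: ✗
sensor=M: ✗
sensor=S: ✓ → 59
sensor=A: ✗
sensor=X: ✗
temp_sum = 86 + 64 + 58 + 26 + 59 = 293

293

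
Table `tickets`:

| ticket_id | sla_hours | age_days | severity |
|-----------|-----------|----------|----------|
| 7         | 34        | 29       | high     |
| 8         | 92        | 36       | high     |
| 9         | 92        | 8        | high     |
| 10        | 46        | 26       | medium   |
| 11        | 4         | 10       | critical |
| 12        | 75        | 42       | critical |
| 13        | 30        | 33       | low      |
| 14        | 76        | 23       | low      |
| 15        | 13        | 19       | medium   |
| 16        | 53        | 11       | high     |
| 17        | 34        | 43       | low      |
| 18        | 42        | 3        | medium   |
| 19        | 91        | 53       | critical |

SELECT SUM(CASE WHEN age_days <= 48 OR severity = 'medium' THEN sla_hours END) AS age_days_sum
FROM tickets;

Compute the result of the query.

ticket_id=7: ✓ → 34
ticket_id=8: ✓ → 92
ticket_id=9: ✓ → 92
ticket_id=10: ✓ → 46
ticket_id=11: ✓ → 4
ticket_id=12: ✓ → 75
ticket_id=13: ✓ → 30
ticket_id=14: ✓ → 76
ticket_id=15: ✓ → 13
ticket_id=16: ✓ → 53
ticket_id=17: ✓ → 34
ticket_id=18: ✓ → 42
ticket_id=19: ✗
age_days_sum = 34 + 92 + 92 + 46 + 4 + 75 + 30 + 76 + 13 + 53 + 34 + 42 = 591

591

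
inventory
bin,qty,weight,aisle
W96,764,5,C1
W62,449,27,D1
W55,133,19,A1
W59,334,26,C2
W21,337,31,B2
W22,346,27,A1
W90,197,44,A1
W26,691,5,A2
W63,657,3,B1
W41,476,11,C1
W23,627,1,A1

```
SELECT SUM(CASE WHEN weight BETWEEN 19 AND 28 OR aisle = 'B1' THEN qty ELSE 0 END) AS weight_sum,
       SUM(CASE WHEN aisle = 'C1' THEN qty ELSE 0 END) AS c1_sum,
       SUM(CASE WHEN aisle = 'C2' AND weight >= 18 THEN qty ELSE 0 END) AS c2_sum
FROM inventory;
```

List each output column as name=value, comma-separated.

weight_sum=1919, c1_sum=1240, c2_sum=334

[weight_sum: weight BETWEEN 19 AND 28 OR aisle = 'B1']
bin=W96: ✗
bin=W62: ✓ → 449
bin=W55: ✓ → 133
bin=W59: ✓ → 334
bin=W21: ✗
bin=W22: ✓ → 346
bin=W90: ✗
bin=W26: ✗
bin=W63: ✓ → 657
bin=W41: ✗
bin=W23: ✗
weight_sum = 449 + 133 + 334 + 346 + 657 = 1919
—
[c1_sum: aisle = 'C1']
bin=W96: ✓ → 764
bin=W62: ✗
bin=W55: ✗
bin=W59: ✗
bin=W21: ✗
bin=W22: ✗
bin=W90: ✗
bin=W26: ✗
bin=W63: ✗
bin=W41: ✓ → 476
bin=W23: ✗
c1_sum = 764 + 476 = 1240
—
[c2_sum: aisle = 'C2' AND weight >= 18]
bin=W96: ✗
bin=W62: ✗
bin=W55: ✗
bin=W59: ✓ → 334
bin=W21: ✗
bin=W22: ✗
bin=W90: ✗
bin=W26: ✗
bin=W63: ✗
bin=W41: ✗
bin=W23: ✗
c2_sum = 334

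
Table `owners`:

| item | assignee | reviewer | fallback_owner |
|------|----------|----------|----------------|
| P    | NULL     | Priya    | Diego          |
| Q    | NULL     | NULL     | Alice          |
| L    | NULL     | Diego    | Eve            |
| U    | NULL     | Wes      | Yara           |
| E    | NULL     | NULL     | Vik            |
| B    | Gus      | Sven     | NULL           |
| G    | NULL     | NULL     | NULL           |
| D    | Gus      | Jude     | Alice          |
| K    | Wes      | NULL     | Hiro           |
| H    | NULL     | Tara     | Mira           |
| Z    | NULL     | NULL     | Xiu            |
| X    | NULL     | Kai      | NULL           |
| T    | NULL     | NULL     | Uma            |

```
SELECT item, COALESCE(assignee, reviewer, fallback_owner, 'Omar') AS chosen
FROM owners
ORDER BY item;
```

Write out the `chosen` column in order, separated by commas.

Gus, Gus, Vik, Omar, Tara, Wes, Diego, Priya, Alice, Uma, Wes, Kai, Xiu

item=B: assignee=Gus → Gus
item=D: assignee=Gus → Gus
item=E: assignee=NULL, reviewer=NULL, fallback_owner=Vik → Vik
item=G: assignee=NULL, reviewer=NULL, fallback_owner=NULL, → literal Omar → Omar
item=H: assignee=NULL, reviewer=Tara → Tara
item=K: assignee=Wes → Wes
item=L: assignee=NULL, reviewer=Diego → Diego
item=P: assignee=NULL, reviewer=Priya → Priya
item=Q: assignee=NULL, reviewer=NULL, fallback_owner=Alice → Alice
item=T: assignee=NULL, reviewer=NULL, fallback_owner=Uma → Uma
item=U: assignee=NULL, reviewer=Wes → Wes
item=X: assignee=NULL, reviewer=Kai → Kai
item=Z: assignee=NULL, reviewer=NULL, fallback_owner=Xiu → Xiu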